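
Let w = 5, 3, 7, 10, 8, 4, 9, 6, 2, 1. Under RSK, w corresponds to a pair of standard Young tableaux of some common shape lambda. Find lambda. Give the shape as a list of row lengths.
[4, 3, 1, 1, 1]

Row-insert each entry into an empty tableau.

After inserting 5: P = [[5]].
After inserting 3: P = [[3], [5]].
After inserting 7: P = [[3, 7], [5]].
After inserting 10: P = [[3, 7, 10], [5]].
After inserting 8: P = [[3, 7, 8], [5, 10]].
After inserting 4: P = [[3, 4, 8], [5, 7], [10]].
After inserting 9: P = [[3, 4, 8, 9], [5, 7], [10]].
After inserting 6: P = [[3, 4, 6, 9], [5, 7, 8], [10]].
After inserting 2: P = [[2, 4, 6, 9], [3, 7, 8], [5], [10]].
After inserting 1: P = [[1, 4, 6, 9], [2, 7, 8], [3], [5], [10]].

The final insertion tableau P = [[1, 4, 6, 9], [2, 7, 8], [3], [5], [10]] has shape [4, 3, 1, 1, 1].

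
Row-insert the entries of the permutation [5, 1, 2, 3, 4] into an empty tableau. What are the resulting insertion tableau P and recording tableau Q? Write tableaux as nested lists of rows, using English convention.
Insert each entry of the permutation into P by Schensted row insertion, recording in Q the position of each new cell.

After inserting 5: P = [[5]].
After inserting 1: P = [[1], [5]].
After inserting 2: P = [[1, 2], [5]].
After inserting 3: P = [[1, 2, 3], [5]].
After inserting 4: P = [[1, 2, 3, 4], [5]].

So P = [[1, 2, 3, 4], [5]], Q = [[1, 3, 4, 5], [2]].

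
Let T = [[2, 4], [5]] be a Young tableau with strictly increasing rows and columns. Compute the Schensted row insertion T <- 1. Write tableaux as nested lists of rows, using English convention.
[[1, 4], [2], [5]]

In row 1, 1 replaces 2 (the leftmost entry greater than 1); 2 is bumped to row 2. In row 2, 2 replaces 5 (the leftmost entry greater than 2); 5 is bumped to row 3. 5 starts a new row 3. The new tableau is [[1, 4], [2], [5]].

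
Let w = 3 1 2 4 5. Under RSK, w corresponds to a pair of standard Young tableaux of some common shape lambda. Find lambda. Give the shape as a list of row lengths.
[4, 1]

RSK row insertion gives P = [[1, 2, 4, 5], [3]], which has shape [4, 1].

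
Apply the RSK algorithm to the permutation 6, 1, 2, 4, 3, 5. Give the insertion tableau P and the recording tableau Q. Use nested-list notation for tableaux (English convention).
P = [[1, 2, 3, 5], [4], [6]], Q = [[1, 3, 4, 6], [2], [5]]

Insert each entry of the permutation into P by Schensted row insertion, recording in Q the position of each new cell.

Insert 6: appended to row 1. P = [[6]], Q = [[1]].
Insert 1: 1 bumps 6 from row 1; 6 starts row 2. P = [[1], [6]], Q = [[1], [2]].
Insert 2: appended to row 1. P = [[1, 2], [6]], Q = [[1, 3], [2]].
Insert 4: appended to row 1. P = [[1, 2, 4], [6]], Q = [[1, 3, 4], [2]].
Insert 3: 3 bumps 4 from row 1; 4 bumps 6 from row 2; 6 starts row 3. P = [[1, 2, 3], [4], [6]], Q = [[1, 3, 4], [2], [5]].
Insert 5: appended to row 1. P = [[1, 2, 3, 5], [4], [6]], Q = [[1, 3, 4, 6], [2], [5]].

So P = [[1, 2, 3, 5], [4], [6]], Q = [[1, 3, 4, 6], [2], [5]].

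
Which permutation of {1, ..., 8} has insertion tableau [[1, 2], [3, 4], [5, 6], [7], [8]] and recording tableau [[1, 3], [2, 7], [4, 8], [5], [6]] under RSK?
8 5 7 6 3 1 4 2

Reverse the RSK construction: for i from n down to 1, find the cell of Q containing i, remove the entry at that cell from P, and reverse-bump it up through P; the value ejected from row 1 is w(i).

Step i=8: Q has 8 at row 3, column 2; remove 6 from row 3 of P and reverse-bump: 6 enters row 2 and ejects 4; 4 enters row 1 and ejects 2. So w(8) = 2. P is now [[1, 4], [3, 6], [5], [7], [8]].
Step i=7: Q has 7 at row 2, column 2; remove 6 from row 2 of P and reverse-bump: 6 enters row 1 and ejects 4. So w(7) = 4. P is now [[1, 6], [3], [5], [7], [8]].
Step i=6: Q has 6 at row 5, column 1; remove 8 from row 5 of P and reverse-bump: 8 enters row 4 and ejects 7; 7 enters row 3 and ejects 5; 5 enters row 2 and ejects 3; 3 enters row 1 and ejects 1. So w(6) = 1. P is now [[3, 6], [5], [7], [8]].
Step i=5: Q has 5 at row 4, column 1; remove 8 from row 4 of P and reverse-bump: 8 enters row 3 and ejects 7; 7 enters row 2 and ejects 5; 5 enters row 1 and ejects 3. So w(5) = 3. P is now [[5, 6], [7], [8]].
Step i=4: Q has 4 at row 3, column 1; remove 8 from row 3 of P and reverse-bump: 8 enters row 2 and ejects 7; 7 enters row 1 and ejects 6. So w(4) = 6. P is now [[5, 7], [8]].
Step i=3: Q has 3 at row 1, column 2; remove that cell from P, ejecting 7. So w(3) = 7. P is now [[5], [8]].
Step i=2: Q has 2 at row 2, column 1; remove 8 from row 2 of P and reverse-bump: 8 enters row 1 and ejects 5. So w(2) = 5. P is now [[8]].
Step i=1: Q has 1 at row 1, column 1; remove that cell from P, ejecting 8. So w(1) = 8. P is now [].

So w = 8 5 7 6 3 1 4 2.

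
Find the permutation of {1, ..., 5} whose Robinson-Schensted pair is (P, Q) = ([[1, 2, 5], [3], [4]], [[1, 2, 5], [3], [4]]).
Reverse RSK: for i = n, n-1, ..., 1, locate i in Q, remove the corresponding corner cell from P, and reverse-bump its entry up through P; the value ejected from row 1 is w(i).

So w = 1 4 3 2 5.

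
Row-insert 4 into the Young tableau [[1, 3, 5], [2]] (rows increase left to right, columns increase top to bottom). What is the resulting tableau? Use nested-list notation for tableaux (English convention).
[[1, 3, 4], [2, 5]]

In row 1, 4 replaces 5 (the leftmost entry greater than 4); 5 is bumped to row 2. 5 is appended to row 2. The new tableau is [[1, 3, 4], [2, 5]].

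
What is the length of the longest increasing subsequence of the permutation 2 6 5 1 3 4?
3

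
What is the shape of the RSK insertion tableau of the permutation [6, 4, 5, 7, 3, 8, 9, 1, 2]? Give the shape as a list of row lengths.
Row-insert each entry into an empty tableau.

After inserting 6: P = [[6]].
After inserting 4: P = [[4], [6]].
After inserting 5: P = [[4, 5], [6]].
After inserting 7: P = [[4, 5, 7], [6]].
After inserting 3: P = [[3, 5, 7], [4], [6]].
After inserting 8: P = [[3, 5, 7, 8], [4], [6]].
After inserting 9: P = [[3, 5, 7, 8, 9], [4], [6]].
After inserting 1: P = [[1, 5, 7, 8, 9], [3], [4], [6]].
After inserting 2: P = [[1, 2, 7, 8, 9], [3, 5], [4], [6]].

The final insertion tableau P = [[1, 2, 7, 8, 9], [3, 5], [4], [6]] has shape [5, 2, 1, 1].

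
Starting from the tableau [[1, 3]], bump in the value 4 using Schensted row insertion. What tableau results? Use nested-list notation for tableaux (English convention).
4 is larger than every entry of row 1, so it is appended to row 1. The new tableau is [[1, 3, 4]].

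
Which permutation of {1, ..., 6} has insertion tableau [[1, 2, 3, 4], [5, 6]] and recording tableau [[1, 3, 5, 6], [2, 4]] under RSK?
Reverse the RSK construction: for i from n down to 1, find the cell of Q containing i, remove the entry at that cell from P, and reverse-bump it up through P; the value ejected from row 1 is w(i).

Step i=6: Q has 6 at row 1, column 4; remove that cell from P, ejecting 4. So w(6) = 4. P is now [[1, 2, 3], [5, 6]].
Step i=5: Q has 5 at row 1, column 3; remove that cell from P, ejecting 3. So w(5) = 3. P is now [[1, 2], [5, 6]].
Step i=4: Q has 4 at row 2, column 2; remove 6 from row 2 of P and reverse-bump: 6 enters row 1 and ejects 2. So w(4) = 2. P is now [[1, 6], [5]].
Step i=3: Q has 3 at row 1, column 2; remove that cell from P, ejecting 6. So w(3) = 6. P is now [[1], [5]].
Step i=2: Q has 2 at row 2, column 1; remove 5 from row 2 of P and reverse-bump: 5 enters row 1 and ejects 1. So w(2) = 1. P is now [[5]].
Step i=1: Q has 1 at row 1, column 1; remove that cell from P, ejecting 5. So w(1) = 5. P is now [].

So w = 5 1 6 2 3 4.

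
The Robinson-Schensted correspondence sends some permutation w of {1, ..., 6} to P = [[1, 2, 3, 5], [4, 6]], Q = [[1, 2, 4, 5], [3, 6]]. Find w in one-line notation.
1 4 2 3 6 5

Reverse RSK: for i = n, n-1, ..., 1, locate i in Q, remove the corresponding corner cell from P, and reverse-bump its entry up through P; the value ejected from row 1 is w(i).

So w = 1 4 2 3 6 5.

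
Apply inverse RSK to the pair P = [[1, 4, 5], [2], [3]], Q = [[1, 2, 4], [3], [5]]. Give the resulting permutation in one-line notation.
Reverse the RSK construction: for i from n down to 1, find the cell of Q containing i, remove the entry at that cell from P, and reverse-bump it up through P; the value ejected from row 1 is w(i).

Step i=5: Q has 5 at row 3, column 1; remove 3 from row 3 of P and reverse-bump: 3 enters row 2 and ejects 2; 2 enters row 1 and ejects 1. So w(5) = 1. P is now [[2, 4, 5], [3]].
Step i=4: Q has 4 at row 1, column 3; remove that cell from P, ejecting 5. So w(4) = 5. P is now [[2, 4], [3]].
Step i=3: Q has 3 at row 2, column 1; remove 3 from row 2 of P and reverse-bump: 3 enters row 1 and ejects 2. So w(3) = 2. P is now [[3, 4]].
Step i=2: Q has 2 at row 1, column 2; remove that cell from P, ejecting 4. So w(2) = 4. P is now [[3]].
Step i=1: Q has 1 at row 1, column 1; remove that cell from P, ejecting 3. So w(1) = 3. P is now [].

So w = 3 4 2 5 1.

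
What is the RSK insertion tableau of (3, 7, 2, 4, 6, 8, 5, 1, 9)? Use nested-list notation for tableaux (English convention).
After inserting 3: P = [[3]].
After inserting 7: P = [[3, 7]].
After inserting 2: P = [[2, 7], [3]].
After inserting 4: P = [[2, 4], [3, 7]].
After inserting 6: P = [[2, 4, 6], [3, 7]].
After inserting 8: P = [[2, 4, 6, 8], [3, 7]].
After inserting 5: P = [[2, 4, 5, 8], [3, 6], [7]].
After inserting 1: P = [[1, 4, 5, 8], [2, 6], [3], [7]].
After inserting 9: P = [[1, 4, 5, 8, 9], [2, 6], [3], [7]].

So P = [[1, 4, 5, 8, 9], [2, 6], [3], [7]].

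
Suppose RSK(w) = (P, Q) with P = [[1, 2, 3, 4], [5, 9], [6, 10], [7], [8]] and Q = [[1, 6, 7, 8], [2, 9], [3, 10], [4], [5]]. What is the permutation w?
8 7 6 5 1 2 3 10 9 4

Reverse the RSK construction: for i from n down to 1, find the cell of Q containing i, remove the entry at that cell from P, and reverse-bump it up through P; the value ejected from row 1 is w(i).

Step i=10: Q has 10 at row 3, column 2; remove 10 from row 3 of P and reverse-bump: 10 enters row 2 and ejects 9; 9 enters row 1 and ejects 4. So w(10) = 4. P is now [[1, 2, 3, 9], [5, 10], [6], [7], [8]].
Step i=9: Q has 9 at row 2, column 2; remove 10 from row 2 of P and reverse-bump: 10 enters row 1 and ejects 9. So w(9) = 9. P is now [[1, 2, 3, 10], [5], [6], [7], [8]].
Step i=8: Q has 8 at row 1, column 4; remove that cell from P, ejecting 10. So w(8) = 10. P is now [[1, 2, 3], [5], [6], [7], [8]].
Step i=7: Q has 7 at row 1, column 3; remove that cell from P, ejecting 3. So w(7) = 3. P is now [[1, 2], [5], [6], [7], [8]].
Step i=6: Q has 6 at row 1, column 2; remove that cell from P, ejecting 2. So w(6) = 2. P is now [[1], [5], [6], [7], [8]].
Step i=5: Q has 5 at row 5, column 1; remove 8 from row 5 of P and reverse-bump: 8 enters row 4 and ejects 7; 7 enters row 3 and ejects 6; 6 enters row 2 and ejects 5; 5 enters row 1 and ejects 1. So w(5) = 1. P is now [[5], [6], [7], [8]].
Step i=4: Q has 4 at row 4, column 1; remove 8 from row 4 of P and reverse-bump: 8 enters row 3 and ejects 7; 7 enters row 2 and ejects 6; 6 enters row 1 and ejects 5. So w(4) = 5. P is now [[6], [7], [8]].
Step i=3: Q has 3 at row 3, column 1; remove 8 from row 3 of P and reverse-bump: 8 enters row 2 and ejects 7; 7 enters row 1 and ejects 6. So w(3) = 6. P is now [[7], [8]].
Step i=2: Q has 2 at row 2, column 1; remove 8 from row 2 of P and reverse-bump: 8 enters row 1 and ejects 7. So w(2) = 7. P is now [[8]].
Step i=1: Q has 1 at row 1, column 1; remove that cell from P, ejecting 8. So w(1) = 8. P is now [].

So w = 8 7 6 5 1 2 3 10 9 4.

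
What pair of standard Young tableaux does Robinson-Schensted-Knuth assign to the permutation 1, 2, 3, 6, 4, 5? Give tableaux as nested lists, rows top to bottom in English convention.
Insert each entry of the permutation into P by Schensted row insertion, recording in Q the position of each new cell.

Insert 1: appended to row 1. P = [[1]], Q = [[1]].
Insert 2: appended to row 1. P = [[1, 2]], Q = [[1, 2]].
Insert 3: appended to row 1. P = [[1, 2, 3]], Q = [[1, 2, 3]].
Insert 6: appended to row 1. P = [[1, 2, 3, 6]], Q = [[1, 2, 3, 4]].
Insert 4: 4 bumps 6 from row 1; 6 starts row 2. P = [[1, 2, 3, 4], [6]], Q = [[1, 2, 3, 4], [5]].
Insert 5: appended to row 1. P = [[1, 2, 3, 4, 5], [6]], Q = [[1, 2, 3, 4, 6], [5]].

So P = [[1, 2, 3, 4, 5], [6]], Q = [[1, 2, 3, 4, 6], [5]].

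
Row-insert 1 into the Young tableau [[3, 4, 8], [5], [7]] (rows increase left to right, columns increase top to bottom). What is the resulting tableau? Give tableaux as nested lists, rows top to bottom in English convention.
In row 1, 1 replaces 3 (the leftmost entry greater than 1); 3 is bumped to row 2. In row 2, 3 replaces 5 (the leftmost entry greater than 3); 5 is bumped to row 3. In row 3, 5 replaces 7 (the leftmost entry greater than 5); 7 is bumped to row 4. 7 starts a new row 4. The new tableau is [[1, 4, 8], [3], [5], [7]].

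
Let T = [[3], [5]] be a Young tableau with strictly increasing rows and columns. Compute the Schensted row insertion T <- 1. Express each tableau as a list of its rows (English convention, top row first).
[[1], [3], [5]]

In row 1, 1 replaces 3 (the leftmost entry greater than 1); 3 is bumped to row 2. In row 2, 3 replaces 5 (the leftmost entry greater than 3); 5 is bumped to row 3. 5 starts a new row 3. The new tableau is [[1], [3], [5]].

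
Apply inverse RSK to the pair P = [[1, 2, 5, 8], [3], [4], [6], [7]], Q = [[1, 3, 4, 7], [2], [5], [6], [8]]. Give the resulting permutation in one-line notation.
Reverse the RSK construction: for i from n down to 1, find the cell of Q containing i, remove the entry at that cell from P, and reverse-bump it up through P; the value ejected from row 1 is w(i).

Step i=8: Q has 8 at row 5, column 1; remove 7 from row 5 of P and reverse-bump: 7 enters row 4 and ejects 6; 6 enters row 3 and ejects 4; 4 enters row 2 and ejects 3; 3 enters row 1 and ejects 2. So w(8) = 2. P is now [[1, 3, 5, 8], [4], [6], [7]].
Step i=7: Q has 7 at row 1, column 4; remove that cell from P, ejecting 8. So w(7) = 8. P is now [[1, 3, 5], [4], [6], [7]].
Step i=6: Q has 6 at row 4, column 1; remove 7 from row 4 of P and reverse-bump: 7 enters row 3 and ejects 6; 6 enters row 2 and ejects 4; 4 enters row 1 and ejects 3. So w(6) = 3. P is now [[1, 4, 5], [6], [7]].
Step i=5: Q has 5 at row 3, column 1; remove 7 from row 3 of P and reverse-bump: 7 enters row 2 and ejects 6; 6 enters row 1 and ejects 5. So w(5) = 5. P is now [[1, 4, 6], [7]].
Step i=4: Q has 4 at row 1, column 3; remove that cell from P, ejecting 6. So w(4) = 6. P is now [[1, 4], [7]].
Step i=3: Q has 3 at row 1, column 2; remove that cell from P, ejecting 4. So w(3) = 4. P is now [[1], [7]].
Step i=2: Q has 2 at row 2, column 1; remove 7 from row 2 of P and reverse-bump: 7 enters row 1 and ejects 1. So w(2) = 1. P is now [[7]].
Step i=1: Q has 1 at row 1, column 1; remove that cell from P, ejecting 7. So w(1) = 7. P is now [].

So w = 7 1 4 6 5 3 8 2.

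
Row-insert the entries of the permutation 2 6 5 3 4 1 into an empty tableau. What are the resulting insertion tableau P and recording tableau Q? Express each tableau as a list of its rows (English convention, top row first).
Insert each entry of the permutation into P by Schensted row insertion, recording in Q the position of each new cell.

Insert 2: appended to row 1. P = [[2]].
Insert 6: appended to row 1. P = [[2, 6]].
Insert 5: 5 bumps 6 from row 1; 6 starts row 2. P = [[2, 5], [6]].
Insert 3: 3 bumps 5 from row 1; 5 bumps 6 from row 2; 6 starts row 3. P = [[2, 3], [5], [6]].
Insert 4: appended to row 1. P = [[2, 3, 4], [5], [6]].
Insert 1: 1 bumps 2 from row 1; 2 bumps 5 from row 2; 5 bumps 6 from row 3; 6 starts row 4. P = [[1, 3, 4], [2], [5], [6]].

So P = [[1, 3, 4], [2], [5], [6]], Q = [[1, 2, 5], [3], [4], [6]].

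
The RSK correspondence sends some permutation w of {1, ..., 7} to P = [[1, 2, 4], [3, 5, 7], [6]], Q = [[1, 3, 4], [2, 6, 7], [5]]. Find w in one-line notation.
Reverse the RSK construction: for i from n down to 1, find the cell of Q containing i, remove the entry at that cell from P, and reverse-bump it up through P; the value ejected from row 1 is w(i).

Step i=7: Q has 7 at row 2, column 3; remove 7 from row 2 of P and reverse-bump: 7 enters row 1 and ejects 4. So w(7) = 4. P is now [[1, 2, 7], [3, 5], [6]].
Step i=6: Q has 6 at row 2, column 2; remove 5 from row 2 of P and reverse-bump: 5 enters row 1 and ejects 2. So w(6) = 2. P is now [[1, 5, 7], [3], [6]].
Step i=5: Q has 5 at row 3, column 1; remove 6 from row 3 of P and reverse-bump: 6 enters row 2 and ejects 3; 3 enters row 1 and ejects 1. So w(5) = 1. P is now [[3, 5, 7], [6]].
Step i=4: Q has 4 at row 1, column 3; remove that cell from P, ejecting 7. So w(4) = 7. P is now [[3, 5], [6]].
Step i=3: Q has 3 at row 1, column 2; remove that cell from P, ejecting 5. So w(3) = 5. P is now [[3], [6]].
Step i=2: Q has 2 at row 2, column 1; remove 6 from row 2 of P and reverse-bump: 6 enters row 1 and ejects 3. So w(2) = 3. P is now [[6]].
Step i=1: Q has 1 at row 1, column 1; remove that cell from P, ejecting 6. So w(1) = 6. P is now [].

So w = 6 3 5 7 1 2 4.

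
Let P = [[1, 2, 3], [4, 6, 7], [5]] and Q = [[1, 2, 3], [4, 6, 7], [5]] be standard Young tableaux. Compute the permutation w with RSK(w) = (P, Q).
Reverse the RSK construction: for i from n down to 1, find the cell of Q containing i, remove the entry at that cell from P, and reverse-bump it up through P; the value ejected from row 1 is w(i).

Step i=7: Q has 7 at row 2, column 3; remove 7 from row 2 of P and reverse-bump: 7 enters row 1 and ejects 3. So w(7) = 3. P is now [[1, 2, 7], [4, 6], [5]].
Step i=6: Q has 6 at row 2, column 2; remove 6 from row 2 of P and reverse-bump: 6 enters row 1 and ejects 2. So w(6) = 2. P is now [[1, 6, 7], [4], [5]].
Step i=5: Q has 5 at row 3, column 1; remove 5 from row 3 of P and reverse-bump: 5 enters row 2 and ejects 4; 4 enters row 1 and ejects 1. So w(5) = 1. P is now [[4, 6, 7], [5]].
Step i=4: Q has 4 at row 2, column 1; remove 5 from row 2 of P and reverse-bump: 5 enters row 1 and ejects 4. So w(4) = 4. P is now [[5, 6, 7]].
Step i=3: Q has 3 at row 1, column 3; remove that cell from P, ejecting 7. So w(3) = 7. P is now [[5, 6]].
Step i=2: Q has 2 at row 1, column 2; remove that cell from P, ejecting 6. So w(2) = 6. P is now [[5]].
Step i=1: Q has 1 at row 1, column 1; remove that cell from P, ejecting 5. So w(1) = 5. P is now [].

So w = 5 6 7 4 1 2 3.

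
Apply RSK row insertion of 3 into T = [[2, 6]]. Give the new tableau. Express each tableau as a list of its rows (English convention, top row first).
In row 1, 3 replaces 6 (the leftmost entry greater than 3); 6 is bumped to row 2. 6 starts a new row 2. The new tableau is [[2, 3], [6]].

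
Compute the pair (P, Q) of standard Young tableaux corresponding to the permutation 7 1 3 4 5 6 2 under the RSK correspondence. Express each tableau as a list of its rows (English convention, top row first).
P = [[1, 2, 4, 5, 6], [3], [7]], Q = [[1, 3, 4, 5, 6], [2], [7]]

Insert each entry of the permutation into P by Schensted row insertion, recording in Q the position of each new cell.

After inserting 7: P = [[7]].
After inserting 1: P = [[1], [7]].
After inserting 3: P = [[1, 3], [7]].
After inserting 4: P = [[1, 3, 4], [7]].
After inserting 5: P = [[1, 3, 4, 5], [7]].
After inserting 6: P = [[1, 3, 4, 5, 6], [7]].
After inserting 2: P = [[1, 2, 4, 5, 6], [3], [7]].

So P = [[1, 2, 4, 5, 6], [3], [7]], Q = [[1, 3, 4, 5, 6], [2], [7]].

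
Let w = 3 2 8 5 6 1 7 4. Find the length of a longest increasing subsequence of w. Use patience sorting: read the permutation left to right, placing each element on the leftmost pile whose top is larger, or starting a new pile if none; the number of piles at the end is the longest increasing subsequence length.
4

3: new pile. tops = [3]
2: onto pile 1 (replacing 3). tops = [2]
8: new pile. tops = [2, 8]
5: onto pile 2 (replacing 8). tops = [2, 5]
6: new pile. tops = [2, 5, 6]
1: onto pile 1 (replacing 2). tops = [1, 5, 6]
7: new pile. tops = [1, 5, 6, 7]
4: onto pile 2 (replacing 5). tops = [1, 4, 6, 7]

4 piles, so the longest increasing subsequence has length 4.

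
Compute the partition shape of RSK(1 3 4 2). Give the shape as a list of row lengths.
[3, 1]

Row-insert each entry into an empty tableau.

After inserting 1: P = [[1]].
After inserting 3: P = [[1, 3]].
After inserting 4: P = [[1, 3, 4]].
After inserting 2: P = [[1, 2, 4], [3]].

The final insertion tableau P = [[1, 2, 4], [3]] has shape [3, 1].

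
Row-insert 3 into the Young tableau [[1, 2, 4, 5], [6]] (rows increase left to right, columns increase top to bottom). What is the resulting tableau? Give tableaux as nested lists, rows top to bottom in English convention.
In row 1, 3 replaces 4 (the leftmost entry greater than 3); 4 is bumped to row 2. In row 2, 4 replaces 6 (the leftmost entry greater than 4); 6 is bumped to row 3. 6 starts a new row 3. The new tableau is [[1, 2, 3, 5], [4], [6]].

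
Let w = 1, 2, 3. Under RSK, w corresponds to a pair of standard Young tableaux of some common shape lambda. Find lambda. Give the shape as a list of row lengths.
Row-insert each entry into an empty tableau.

After inserting 1: P = [[1]].
After inserting 2: P = [[1, 2]].
After inserting 3: P = [[1, 2, 3]].

The final insertion tableau P = [[1, 2, 3]] has shape [3].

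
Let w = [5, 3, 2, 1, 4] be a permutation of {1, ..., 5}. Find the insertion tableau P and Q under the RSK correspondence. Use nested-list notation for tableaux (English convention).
Insert each entry of the permutation into P by Schensted row insertion, recording in Q the position of each new cell.

Insert 5: appended to row 1. P = [[5]], Q = [[1]].
Insert 3: 3 bumps 5 from row 1; 5 starts row 2. P = [[3], [5]], Q = [[1], [2]].
Insert 2: 2 bumps 3 from row 1; 3 bumps 5 from row 2; 5 starts row 3. P = [[2], [3], [5]], Q = [[1], [2], [3]].
Insert 1: 1 bumps 2 from row 1; 2 bumps 3 from row 2; 3 bumps 5 from row 3; 5 starts row 4. P = [[1], [2], [3], [5]], Q = [[1], [2], [3], [4]].
Insert 4: appended to row 1. P = [[1, 4], [2], [3], [5]], Q = [[1, 5], [2], [3], [4]].

So P = [[1, 4], [2], [3], [5]], Q = [[1, 5], [2], [3], [4]].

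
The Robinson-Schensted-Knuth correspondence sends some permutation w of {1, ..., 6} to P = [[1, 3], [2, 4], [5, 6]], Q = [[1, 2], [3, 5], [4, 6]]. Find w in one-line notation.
Reverse the RSK construction: for i from n down to 1, find the cell of Q containing i, remove the entry at that cell from P, and reverse-bump it up through P; the value ejected from row 1 is w(i).

Step i=6: Q has 6 at row 3, column 2; remove 6 from row 3 of P and reverse-bump: 6 enters row 2 and ejects 4; 4 enters row 1 and ejects 3. So w(6) = 3. P is now [[1, 4], [2, 6], [5]].
Step i=5: Q has 5 at row 2, column 2; remove 6 from row 2 of P and reverse-bump: 6 enters row 1 and ejects 4. So w(5) = 4. P is now [[1, 6], [2], [5]].
Step i=4: Q has 4 at row 3, column 1; remove 5 from row 3 of P and reverse-bump: 5 enters row 2 and ejects 2; 2 enters row 1 and ejects 1. So w(4) = 1. P is now [[2, 6], [5]].
Step i=3: Q has 3 at row 2, column 1; remove 5 from row 2 of P and reverse-bump: 5 enters row 1 and ejects 2. So w(3) = 2. P is now [[5, 6]].
Step i=2: Q has 2 at row 1, column 2; remove that cell from P, ejecting 6. So w(2) = 6. P is now [[5]].
Step i=1: Q has 1 at row 1, column 1; remove that cell from P, ejecting 5. So w(1) = 5. P is now [].

So w = 5 6 2 1 4 3.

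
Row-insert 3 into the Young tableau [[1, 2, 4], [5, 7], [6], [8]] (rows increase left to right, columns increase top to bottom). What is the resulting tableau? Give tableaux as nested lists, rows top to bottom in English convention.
In row 1, 3 replaces 4 (the leftmost entry greater than 3); 4 is bumped to row 2. In row 2, 4 replaces 5 (the leftmost entry greater than 4); 5 is bumped to row 3. In row 3, 5 replaces 6 (the leftmost entry greater than 5); 6 is bumped to row 4. In row 4, 6 replaces 8 (the leftmost entry greater than 6); 8 is bumped to row 5. 8 starts a new row 5. The new tableau is [[1, 2, 3], [4, 7], [5], [6], [8]].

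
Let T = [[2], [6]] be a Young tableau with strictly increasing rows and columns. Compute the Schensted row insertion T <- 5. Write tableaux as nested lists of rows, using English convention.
[[2, 5], [6]]

5 is larger than every entry of row 1, so it is appended to row 1. The new tableau is [[2, 5], [6]].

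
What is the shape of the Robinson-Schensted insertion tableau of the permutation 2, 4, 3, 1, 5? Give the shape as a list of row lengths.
[3, 1, 1]

Row-insert each entry into an empty tableau.

After inserting 2: P = [[2]].
After inserting 4: P = [[2, 4]].
After inserting 3: P = [[2, 3], [4]].
After inserting 1: P = [[1, 3], [2], [4]].
After inserting 5: P = [[1, 3, 5], [2], [4]].

The final insertion tableau P = [[1, 3, 5], [2], [4]] has shape [3, 1, 1].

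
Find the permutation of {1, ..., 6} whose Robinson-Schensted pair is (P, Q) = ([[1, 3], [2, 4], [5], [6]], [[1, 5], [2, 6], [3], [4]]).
Reverse the RSK construction: for i from n down to 1, find the cell of Q containing i, remove the entry at that cell from P, and reverse-bump it up through P; the value ejected from row 1 is w(i).

Step i=6: Q has 6 at row 2, column 2; remove 4 from row 2 of P and reverse-bump: 4 enters row 1 and ejects 3. So w(6) = 3. P is now [[1, 4], [2], [5], [6]].
Step i=5: Q has 5 at row 1, column 2; remove that cell from P, ejecting 4. So w(5) = 4. P is now [[1], [2], [5], [6]].
Step i=4: Q has 4 at row 4, column 1; remove 6 from row 4 of P and reverse-bump: 6 enters row 3 and ejects 5; 5 enters row 2 and ejects 2; 2 enters row 1 and ejects 1. So w(4) = 1. P is now [[2], [5], [6]].
Step i=3: Q has 3 at row 3, column 1; remove 6 from row 3 of P and reverse-bump: 6 enters row 2 and ejects 5; 5 enters row 1 and ejects 2. So w(3) = 2. P is now [[5], [6]].
Step i=2: Q has 2 at row 2, column 1; remove 6 from row 2 of P and reverse-bump: 6 enters row 1 and ejects 5. So w(2) = 5. P is now [[6]].
Step i=1: Q has 1 at row 1, column 1; remove that cell from P, ejecting 6. So w(1) = 6. P is now [].

So w = 6 5 2 1 4 3.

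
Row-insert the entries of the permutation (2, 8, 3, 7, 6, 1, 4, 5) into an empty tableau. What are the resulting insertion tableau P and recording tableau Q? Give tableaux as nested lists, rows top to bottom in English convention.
Insert each entry of the permutation into P by Schensted row insertion, recording in Q the position of each new cell.

Insert 2: appended to row 1. P = [[2]].
Insert 8: appended to row 1. P = [[2, 8]].
Insert 3: 3 bumps 8 from row 1; 8 starts row 2. P = [[2, 3], [8]].
Insert 7: appended to row 1. P = [[2, 3, 7], [8]].
Insert 6: 6 bumps 7 from row 1; 7 bumps 8 from row 2; 8 starts row 3. P = [[2, 3, 6], [7], [8]].
Insert 1: 1 bumps 2 from row 1; 2 bumps 7 from row 2; 7 bumps 8 from row 3; 8 starts row 4. P = [[1, 3, 6], [2], [7], [8]].
Insert 4: 4 bumps 6 from row 1; 6 appends to row 2. P = [[1, 3, 4], [2, 6], [7], [8]].
Insert 5: appended to row 1. P = [[1, 3, 4, 5], [2, 6], [7], [8]].

So P = [[1, 3, 4, 5], [2, 6], [7], [8]], Q = [[1, 2, 4, 8], [3, 7], [5], [6]].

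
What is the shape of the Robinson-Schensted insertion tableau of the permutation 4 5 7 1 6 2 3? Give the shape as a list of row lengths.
Row-insert each entry into an empty tableau.

After inserting 4: P = [[4]].
After inserting 5: P = [[4, 5]].
After inserting 7: P = [[4, 5, 7]].
After inserting 1: P = [[1, 5, 7], [4]].
After inserting 6: P = [[1, 5, 6], [4, 7]].
After inserting 2: P = [[1, 2, 6], [4, 5], [7]].
After inserting 3: P = [[1, 2, 3], [4, 5, 6], [7]].

The final insertion tableau P = [[1, 2, 3], [4, 5, 6], [7]] has shape [3, 3, 1].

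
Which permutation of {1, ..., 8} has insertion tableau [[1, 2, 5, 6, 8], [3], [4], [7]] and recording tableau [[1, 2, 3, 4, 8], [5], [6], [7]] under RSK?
1 4 5 7 6 3 2 8

Reverse the RSK construction: for i from n down to 1, find the cell of Q containing i, remove the entry at that cell from P, and reverse-bump it up through P; the value ejected from row 1 is w(i).

Step i=8: Q has 8 at row 1, column 5; remove that cell from P, ejecting 8. So w(8) = 8. P is now [[1, 2, 5, 6], [3], [4], [7]].
Step i=7: Q has 7 at row 4, column 1; remove 7 from row 4 of P and reverse-bump: 7 enters row 3 and ejects 4; 4 enters row 2 and ejects 3; 3 enters row 1 and ejects 2. So w(7) = 2. P is now [[1, 3, 5, 6], [4], [7]].
Step i=6: Q has 6 at row 3, column 1; remove 7 from row 3 of P and reverse-bump: 7 enters row 2 and ejects 4; 4 enters row 1 and ejects 3. So w(6) = 3. P is now [[1, 4, 5, 6], [7]].
Step i=5: Q has 5 at row 2, column 1; remove 7 from row 2 of P and reverse-bump: 7 enters row 1 and ejects 6. So w(5) = 6. P is now [[1, 4, 5, 7]].
Step i=4: Q has 4 at row 1, column 4; remove that cell from P, ejecting 7. So w(4) = 7. P is now [[1, 4, 5]].
Step i=3: Q has 3 at row 1, column 3; remove that cell from P, ejecting 5. So w(3) = 5. P is now [[1, 4]].
Step i=2: Q has 2 at row 1, column 2; remove that cell from P, ejecting 4. So w(2) = 4. P is now [[1]].
Step i=1: Q has 1 at row 1, column 1; remove that cell from P, ejecting 1. So w(1) = 1. P is now [].

So w = 1 4 5 7 6 3 2 8.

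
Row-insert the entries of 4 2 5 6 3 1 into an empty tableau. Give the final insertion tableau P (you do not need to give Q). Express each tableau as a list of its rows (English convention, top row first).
P = [[1, 3, 6], [2, 5], [4]]

Insert 4: appended to row 1. P = [[4]].
Insert 2: 2 bumps 4 from row 1; 4 starts row 2. P = [[2], [4]].
Insert 5: appended to row 1. P = [[2, 5], [4]].
Insert 6: appended to row 1. P = [[2, 5, 6], [4]].
Insert 3: 3 bumps 5 from row 1; 5 appends to row 2. P = [[2, 3, 6], [4, 5]].
Insert 1: 1 bumps 2 from row 1; 2 bumps 4 from row 2; 4 starts row 3. P = [[1, 3, 6], [2, 5], [4]].

So P = [[1, 3, 6], [2, 5], [4]].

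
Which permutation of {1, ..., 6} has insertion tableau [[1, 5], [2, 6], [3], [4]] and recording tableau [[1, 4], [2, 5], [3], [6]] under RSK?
4 3 2 6 5 1

Reverse RSK: for i = n, n-1, ..., 1, locate i in Q, remove the corresponding corner cell from P, and reverse-bump its entry up through P; the value ejected from row 1 is w(i).

So w = 4 3 2 6 5 1.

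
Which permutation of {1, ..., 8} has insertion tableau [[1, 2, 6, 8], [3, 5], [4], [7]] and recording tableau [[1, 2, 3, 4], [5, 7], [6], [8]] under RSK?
Reverse the RSK construction: for i from n down to 1, find the cell of Q containing i, remove the entry at that cell from P, and reverse-bump it up through P; the value ejected from row 1 is w(i).

Step i=8: Q has 8 at row 4, column 1; remove 7 from row 4 of P and reverse-bump: 7 enters row 3 and ejects 4; 4 enters row 2 and ejects 3; 3 enters row 1 and ejects 2. So w(8) = 2. P is now [[1, 3, 6, 8], [4, 5], [7]].
Step i=7: Q has 7 at row 2, column 2; remove 5 from row 2 of P and reverse-bump: 5 enters row 1 and ejects 3. So w(7) = 3. P is now [[1, 5, 6, 8], [4], [7]].
Step i=6: Q has 6 at row 3, column 1; remove 7 from row 3 of P and reverse-bump: 7 enters row 2 and ejects 4; 4 enters row 1 and ejects 1. So w(6) = 1. P is now [[4, 5, 6, 8], [7]].
Step i=5: Q has 5 at row 2, column 1; remove 7 from row 2 of P and reverse-bump: 7 enters row 1 and ejects 6. So w(5) = 6. P is now [[4, 5, 7, 8]].
Step i=4: Q has 4 at row 1, column 4; remove that cell from P, ejecting 8. So w(4) = 8. P is now [[4, 5, 7]].
Step i=3: Q has 3 at row 1, column 3; remove that cell from P, ejecting 7. So w(3) = 7. P is now [[4, 5]].
Step i=2: Q has 2 at row 1, column 2; remove that cell from P, ejecting 5. So w(2) = 5. P is now [[4]].
Step i=1: Q has 1 at row 1, column 1; remove that cell from P, ejecting 4. So w(1) = 4. P is now [].

So w = 4 5 7 8 6 1 3 2.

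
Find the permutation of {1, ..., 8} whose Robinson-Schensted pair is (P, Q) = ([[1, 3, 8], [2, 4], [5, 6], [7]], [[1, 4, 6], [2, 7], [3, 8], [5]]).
Reverse the RSK construction: for i from n down to 1, find the cell of Q containing i, remove the entry at that cell from P, and reverse-bump it up through P; the value ejected from row 1 is w(i).

Step i=8: Q has 8 at row 3, column 2; remove 6 from row 3 of P and reverse-bump: 6 enters row 2 and ejects 4; 4 enters row 1 and ejects 3. So w(8) = 3. P is now [[1, 4, 8], [2, 6], [5], [7]].
Step i=7: Q has 7 at row 2, column 2; remove 6 from row 2 of P and reverse-bump: 6 enters row 1 and ejects 4. So w(7) = 4. P is now [[1, 6, 8], [2], [5], [7]].
Step i=6: Q has 6 at row 1, column 3; remove that cell from P, ejecting 8. So w(6) = 8. P is now [[1, 6], [2], [5], [7]].
Step i=5: Q has 5 at row 4, column 1; remove 7 from row 4 of P and reverse-bump: 7 enters row 3 and ejects 5; 5 enters row 2 and ejects 2; 2 enters row 1 and ejects 1. So w(5) = 1. P is now [[2, 6], [5], [7]].
Step i=4: Q has 4 at row 1, column 2; remove that cell from P, ejecting 6. So w(4) = 6. P is now [[2], [5], [7]].
Step i=3: Q has 3 at row 3, column 1; remove 7 from row 3 of P and reverse-bump: 7 enters row 2 and ejects 5; 5 enters row 1 and ejects 2. So w(3) = 2. P is now [[5], [7]].
Step i=2: Q has 2 at row 2, column 1; remove 7 from row 2 of P and reverse-bump: 7 enters row 1 and ejects 5. So w(2) = 5. P is now [[7]].
Step i=1: Q has 1 at row 1, column 1; remove that cell from P, ejecting 7. So w(1) = 7. P is now [].

So w = 7 5 2 6 1 8 4 3.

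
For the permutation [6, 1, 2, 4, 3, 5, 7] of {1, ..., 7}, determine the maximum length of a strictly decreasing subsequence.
3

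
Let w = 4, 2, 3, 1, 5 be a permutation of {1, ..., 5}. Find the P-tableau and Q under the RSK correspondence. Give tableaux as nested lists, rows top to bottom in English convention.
Insert each entry of the permutation into P by Schensted row insertion, recording in Q the position of each new cell.

Insert 4: appended to row 1. P = [[4]].
Insert 2: 2 bumps 4 from row 1; 4 starts row 2. P = [[2], [4]].
Insert 3: appended to row 1. P = [[2, 3], [4]].
Insert 1: 1 bumps 2 from row 1; 2 bumps 4 from row 2; 4 starts row 3. P = [[1, 3], [2], [4]].
Insert 5: appended to row 1. P = [[1, 3, 5], [2], [4]].

So P = [[1, 3, 5], [2], [4]], Q = [[1, 3, 5], [2], [4]].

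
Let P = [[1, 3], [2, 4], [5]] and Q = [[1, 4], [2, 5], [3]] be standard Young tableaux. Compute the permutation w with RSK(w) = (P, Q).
Reverse the RSK construction: for i from n down to 1, find the cell of Q containing i, remove the entry at that cell from P, and reverse-bump it up through P; the value ejected from row 1 is w(i).

Step i=5: Q has 5 at row 2, column 2; remove 4 from row 2 of P and reverse-bump: 4 enters row 1 and ejects 3. So w(5) = 3. P is now [[1, 4], [2], [5]].
Step i=4: Q has 4 at row 1, column 2; remove that cell from P, ejecting 4. So w(4) = 4. P is now [[1], [2], [5]].
Step i=3: Q has 3 at row 3, column 1; remove 5 from row 3 of P and reverse-bump: 5 enters row 2 and ejects 2; 2 enters row 1 and ejects 1. So w(3) = 1. P is now [[2], [5]].
Step i=2: Q has 2 at row 2, column 1; remove 5 from row 2 of P and reverse-bump: 5 enters row 1 and ejects 2. So w(2) = 2. P is now [[5]].
Step i=1: Q has 1 at row 1, column 1; remove that cell from P, ejecting 5. So w(1) = 5. P is now [].

So w = 5 2 1 4 3.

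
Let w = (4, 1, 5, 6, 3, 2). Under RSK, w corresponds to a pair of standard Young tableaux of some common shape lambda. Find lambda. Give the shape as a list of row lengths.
[3, 2, 1]

RSK row insertion gives P = [[1, 2, 6], [3, 5], [4]], which has shape [3, 2, 1].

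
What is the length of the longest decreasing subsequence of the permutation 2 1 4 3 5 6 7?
2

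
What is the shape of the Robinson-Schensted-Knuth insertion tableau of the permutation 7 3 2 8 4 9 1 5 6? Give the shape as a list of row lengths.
Row-insert each entry into an empty tableau.

After inserting 7: P = [[7]].
After inserting 3: P = [[3], [7]].
After inserting 2: P = [[2], [3], [7]].
After inserting 8: P = [[2, 8], [3], [7]].
After inserting 4: P = [[2, 4], [3, 8], [7]].
After inserting 9: P = [[2, 4, 9], [3, 8], [7]].
After inserting 1: P = [[1, 4, 9], [2, 8], [3], [7]].
After inserting 5: P = [[1, 4, 5], [2, 8, 9], [3], [7]].
After inserting 6: P = [[1, 4, 5, 6], [2, 8, 9], [3], [7]].

The final insertion tableau P = [[1, 4, 5, 6], [2, 8, 9], [3], [7]] has shape [4, 3, 1, 1].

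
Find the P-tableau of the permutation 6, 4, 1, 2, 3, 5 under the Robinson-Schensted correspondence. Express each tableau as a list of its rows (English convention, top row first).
After inserting 6: P = [[6]].
After inserting 4: P = [[4], [6]].
After inserting 1: P = [[1], [4], [6]].
After inserting 2: P = [[1, 2], [4], [6]].
After inserting 3: P = [[1, 2, 3], [4], [6]].
After inserting 5: P = [[1, 2, 3, 5], [4], [6]].

So P = [[1, 2, 3, 5], [4], [6]].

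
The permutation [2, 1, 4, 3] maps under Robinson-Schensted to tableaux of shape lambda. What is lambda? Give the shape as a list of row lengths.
Row-insert each entry into an empty tableau.

After inserting 2: P = [[2]].
After inserting 1: P = [[1], [2]].
After inserting 4: P = [[1, 4], [2]].
After inserting 3: P = [[1, 3], [2, 4]].

The final insertion tableau P = [[1, 3], [2, 4]] has shape [2, 2].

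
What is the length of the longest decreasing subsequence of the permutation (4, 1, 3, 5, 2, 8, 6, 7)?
3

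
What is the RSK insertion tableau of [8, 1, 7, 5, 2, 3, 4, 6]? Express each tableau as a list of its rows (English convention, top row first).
P = [[1, 2, 3, 4, 6], [5], [7], [8]]

Insert 8: appended to row 1. P = [[8]].
Insert 1: 1 bumps 8 from row 1; 8 starts row 2. P = [[1], [8]].
Insert 7: appended to row 1. P = [[1, 7], [8]].
Insert 5: 5 bumps 7 from row 1; 7 bumps 8 from row 2; 8 starts row 3. P = [[1, 5], [7], [8]].
Insert 2: 2 bumps 5 from row 1; 5 bumps 7 from row 2; 7 bumps 8 from row 3; 8 starts row 4. P = [[1, 2], [5], [7], [8]].
Insert 3: appended to row 1. P = [[1, 2, 3], [5], [7], [8]].
Insert 4: appended to row 1. P = [[1, 2, 3, 4], [5], [7], [8]].
Insert 6: appended to row 1. P = [[1, 2, 3, 4, 6], [5], [7], [8]].

So P = [[1, 2, 3, 4, 6], [5], [7], [8]].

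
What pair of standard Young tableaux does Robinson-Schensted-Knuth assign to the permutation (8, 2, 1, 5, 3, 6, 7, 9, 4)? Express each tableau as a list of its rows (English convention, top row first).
Insert each entry of the permutation into P by Schensted row insertion, recording in Q the position of each new cell.

After inserting 8: P = [[8]].
After inserting 2: P = [[2], [8]].
After inserting 1: P = [[1], [2], [8]].
After inserting 5: P = [[1, 5], [2], [8]].
After inserting 3: P = [[1, 3], [2, 5], [8]].
After inserting 6: P = [[1, 3, 6], [2, 5], [8]].
After inserting 7: P = [[1, 3, 6, 7], [2, 5], [8]].
After inserting 9: P = [[1, 3, 6, 7, 9], [2, 5], [8]].
After inserting 4: P = [[1, 3, 4, 7, 9], [2, 5, 6], [8]].

So P = [[1, 3, 4, 7, 9], [2, 5, 6], [8]], Q = [[1, 4, 6, 7, 8], [2, 5, 9], [3]].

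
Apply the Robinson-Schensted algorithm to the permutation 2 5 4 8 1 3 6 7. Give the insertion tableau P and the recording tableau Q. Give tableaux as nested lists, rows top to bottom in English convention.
P = [[1, 3, 6, 7], [2, 4, 8], [5]], Q = [[1, 2, 4, 8], [3, 6, 7], [5]]

Insert each entry of the permutation into P by Schensted row insertion, recording in Q the position of each new cell.

Insert 2: appended to row 1. P = [[2]], Q = [[1]].
Insert 5: appended to row 1. P = [[2, 5]], Q = [[1, 2]].
Insert 4: 4 bumps 5 from row 1; 5 starts row 2. P = [[2, 4], [5]], Q = [[1, 2], [3]].
Insert 8: appended to row 1. P = [[2, 4, 8], [5]], Q = [[1, 2, 4], [3]].
Insert 1: 1 bumps 2 from row 1; 2 bumps 5 from row 2; 5 starts row 3. P = [[1, 4, 8], [2], [5]], Q = [[1, 2, 4], [3], [5]].
Insert 3: 3 bumps 4 from row 1; 4 appends to row 2. P = [[1, 3, 8], [2, 4], [5]], Q = [[1, 2, 4], [3, 6], [5]].
Insert 6: 6 bumps 8 from row 1; 8 appends to row 2. P = [[1, 3, 6], [2, 4, 8], [5]], Q = [[1, 2, 4], [3, 6, 7], [5]].
Insert 7: appended to row 1. P = [[1, 3, 6, 7], [2, 4, 8], [5]], Q = [[1, 2, 4, 8], [3, 6, 7], [5]].

So P = [[1, 3, 6, 7], [2, 4, 8], [5]], Q = [[1, 2, 4, 8], [3, 6, 7], [5]].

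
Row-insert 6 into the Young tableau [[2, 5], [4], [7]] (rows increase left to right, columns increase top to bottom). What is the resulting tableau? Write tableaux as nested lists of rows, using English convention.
[[2, 5, 6], [4], [7]]

6 is larger than every entry of row 1, so it is appended to row 1. The new tableau is [[2, 5, 6], [4], [7]].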